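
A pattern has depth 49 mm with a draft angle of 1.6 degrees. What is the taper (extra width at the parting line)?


Formula: taper = depth * tan(draft_angle)
tan(1.6 deg) = 0.0279325
taper = 49 mm * 0.0279325 = 1.3687 mm


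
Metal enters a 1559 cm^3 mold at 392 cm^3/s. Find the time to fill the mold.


Formula: t_fill = V_mold / Q_flow
t = 1559 cm^3 / 392 cm^3/s = 3.9770 s


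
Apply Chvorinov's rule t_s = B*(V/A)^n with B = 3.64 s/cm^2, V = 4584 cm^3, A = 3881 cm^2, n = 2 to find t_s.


Formula: t_s = B * (V/A)^n  (Chvorinov's rule, n=2)
Modulus M = V/A = 4584/3881 = 1.181139 cm
M^2 = 1.181139^2 = 1.395089 cm^2
t_s = 3.64 * 1.395089 = 5.0781 s

Final answer: 5.0781 s


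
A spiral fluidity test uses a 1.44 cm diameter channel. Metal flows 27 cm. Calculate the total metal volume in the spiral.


Formula: V = pi * (d/2)^2 * L  (cylinder volume)
Radius = 1.44/2 = 0.72 cm
V = pi * 0.72^2 * 27 = 43.9722 cm^3

Answer: 43.9722 cm^3


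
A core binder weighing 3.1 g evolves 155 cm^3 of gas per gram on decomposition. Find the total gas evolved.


Formula: V_gas = W_binder * gas_evolution_rate
V = 3.1 g * 155 cm^3/g = 480.5000 cm^3


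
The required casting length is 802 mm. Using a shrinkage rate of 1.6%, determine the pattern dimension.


Formula: L_pattern = L_casting * (1 + shrinkage_rate/100)
Shrinkage factor = 1 + 1.6/100 = 1.016
L_pattern = 802 mm * 1.016 = 814.8320 mm

Final answer: 814.8320 mm


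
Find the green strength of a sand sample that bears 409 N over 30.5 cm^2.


Formula: Compressive Strength = Force / Area
Strength = 409 N / 30.5 cm^2 = 13.4098 N/cm^2

Final answer: 13.4098 N/cm^2


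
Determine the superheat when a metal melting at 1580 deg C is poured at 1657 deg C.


Formula: Superheat = T_pour - T_melt
Superheat = 1657 - 1580 = 77 deg C

77 deg C


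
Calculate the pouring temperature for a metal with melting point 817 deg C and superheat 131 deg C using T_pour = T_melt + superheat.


Formula: T_pour = T_melt + Superheat
T_pour = 817 + 131 = 948 deg C

Answer: 948 deg C


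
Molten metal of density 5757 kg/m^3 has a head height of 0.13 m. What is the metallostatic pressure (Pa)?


Formula: P = rho * g * h
rho * g = 5757 * 9.81 = 56476.17 N/m^3
P = 56476.17 * 0.13 = 7341.9021 Pa

Answer: 7341.9021 Pa


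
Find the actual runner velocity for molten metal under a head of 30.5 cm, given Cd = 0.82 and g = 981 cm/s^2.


Formula: v = Cd * sqrt(2 * g * h)  (Torricelli with discharge coefficient)
2*g*h = 2 * 981 * 30.5 = 59841.0 cm^2/s^2
sqrt(59841.0) = 244.62420 cm/s
v = 0.82 * 244.62420 = 200.5918 cm/s

Answer: 200.5918 cm/s


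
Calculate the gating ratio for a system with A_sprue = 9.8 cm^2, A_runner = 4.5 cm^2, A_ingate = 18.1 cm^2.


Sprue:Runner:Ingate = 1 : 4.5/9.8 : 18.1/9.8 = 1:0.46:1.85

Final answer: 1:0.46:1.85


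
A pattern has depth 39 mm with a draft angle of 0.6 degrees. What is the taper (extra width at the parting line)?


Formula: taper = depth * tan(draft_angle)
tan(0.6 deg) = 0.0104724
taper = 39 mm * 0.0104724 = 0.4084 mm

Answer: 0.4084 mm


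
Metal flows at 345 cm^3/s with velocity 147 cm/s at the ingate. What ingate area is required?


Formula: A_ingate = Q / v  (continuity equation)
A = 345 cm^3/s / 147 cm/s = 2.3469 cm^2

Final answer: 2.3469 cm^2


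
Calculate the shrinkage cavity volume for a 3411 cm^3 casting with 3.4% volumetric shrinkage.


Formula: V_shrink = V_casting * shrinkage_pct / 100
V_shrink = 3411 cm^3 * 3.4 / 100 = 115.9740 cm^3


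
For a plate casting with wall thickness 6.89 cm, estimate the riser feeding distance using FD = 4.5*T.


Formula: FD = 4.5 * T  (riser feeding-distance rule)
FD = 4.5 * 6.89 cm = 31.0050 cm

Answer: 31.0050 cm


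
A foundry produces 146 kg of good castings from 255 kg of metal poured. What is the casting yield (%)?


Formula: Casting Yield = (W_good / W_total) * 100
Yield = (146 kg / 255 kg) * 100 = 57.2549%

Answer: 57.2549%


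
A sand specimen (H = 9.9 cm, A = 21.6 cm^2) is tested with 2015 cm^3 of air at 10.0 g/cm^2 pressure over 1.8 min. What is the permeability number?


Formula: Permeability Number P = (V * H) / (p * A * t)
Numerator: V * H = 2015 * 9.9 = 19948.5
Denominator: p * A * t = 10.0 * 21.6 * 1.8 = 388.8
P = 19948.5 / 388.8 = 51.3079


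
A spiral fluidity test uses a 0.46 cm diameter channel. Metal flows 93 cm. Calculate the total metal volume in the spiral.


Formula: V = pi * (d/2)^2 * L  (cylinder volume)
Radius = 0.46/2 = 0.23 cm
V = pi * 0.23^2 * 93 = 15.4557 cm^3

15.4557 cm^3


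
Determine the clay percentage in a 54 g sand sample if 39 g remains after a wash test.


Formula: Clay% = (W_total - W_washed) / W_total * 100
Clay mass = 54 - 39 = 15 g
Clay% = 15 / 54 * 100 = 27.7778%

Answer: 27.7778%


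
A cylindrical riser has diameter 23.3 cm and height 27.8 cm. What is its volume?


Formula: V = pi * (D/2)^2 * H  (cylinder volume)
Radius = D/2 = 23.3/2 = 11.65 cm
V = pi * 11.65^2 * 27.8 = 11853.4977 cm^3

Answer: 11853.4977 cm^3


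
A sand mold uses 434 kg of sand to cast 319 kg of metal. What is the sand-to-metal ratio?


Formula: Sand-to-Metal Ratio = W_sand / W_metal
Ratio = 434 kg / 319 kg = 1.3605


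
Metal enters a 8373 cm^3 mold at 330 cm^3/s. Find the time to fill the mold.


Formula: t_fill = V_mold / Q_flow
t = 8373 cm^3 / 330 cm^3/s = 25.3727 s

25.3727 s


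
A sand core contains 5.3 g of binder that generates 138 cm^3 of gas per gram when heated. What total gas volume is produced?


Formula: V_gas = W_binder * gas_evolution_rate
V = 5.3 g * 138 cm^3/g = 731.4000 cm^3

731.4000 cm^3


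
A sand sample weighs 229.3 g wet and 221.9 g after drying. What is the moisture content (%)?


Formula: MC = (W_wet - W_dry) / W_wet * 100
Water mass = 229.3 - 221.9 = 7.4 g
MC = 7.4 / 229.3 * 100 = 3.2272%

3.2272%


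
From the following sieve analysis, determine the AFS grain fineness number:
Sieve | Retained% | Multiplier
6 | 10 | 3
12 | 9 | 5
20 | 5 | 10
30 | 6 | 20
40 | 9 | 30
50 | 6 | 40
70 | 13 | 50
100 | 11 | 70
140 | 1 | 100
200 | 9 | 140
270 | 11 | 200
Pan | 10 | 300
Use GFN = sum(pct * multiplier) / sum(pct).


Formula: GFN = sum(pct * multiplier) / sum(pct)
sum(pct * multiplier) = 8735
sum(pct) = 100
GFN = 8735 / 100 = 87.35

Final answer: 87.35


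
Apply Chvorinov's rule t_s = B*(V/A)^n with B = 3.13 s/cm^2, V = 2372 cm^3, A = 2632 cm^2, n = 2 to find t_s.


Formula: t_s = B * (V/A)^n  (Chvorinov's rule, n=2)
Modulus M = V/A = 2372/2632 = 0.901216 cm
M^2 = 0.901216^2 = 0.812190 cm^2
t_s = 3.13 * 0.812190 = 2.5422 s


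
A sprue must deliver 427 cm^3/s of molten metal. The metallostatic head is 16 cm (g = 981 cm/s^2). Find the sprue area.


Formula: v = sqrt(2*g*h), A = Q/v
Velocity: v = sqrt(2 * 981 * 16) = sqrt(31392) = 177.1779 cm/s
Sprue area: A = Q / v = 427 / 177.1779 = 2.4100 cm^2


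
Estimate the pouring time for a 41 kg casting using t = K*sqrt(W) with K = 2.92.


Formula: t = K * sqrt(W)
sqrt(W) = sqrt(41) = 6.40312
t = 2.92 * 6.40312 = 18.6971 s

Answer: 18.6971 s


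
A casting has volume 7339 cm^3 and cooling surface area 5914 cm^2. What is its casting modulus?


Formula: Casting Modulus M = V / A
M = 7339 cm^3 / 5914 cm^2 = 1.2410 cm


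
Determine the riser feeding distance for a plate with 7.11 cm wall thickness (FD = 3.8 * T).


Formula: FD = 3.8 * T  (riser feeding-distance rule)
FD = 3.8 * 7.11 cm = 27.0180 cm

Answer: 27.0180 cm


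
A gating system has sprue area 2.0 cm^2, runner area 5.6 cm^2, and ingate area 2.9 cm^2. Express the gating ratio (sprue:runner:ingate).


Sprue:Runner:Ingate = 1 : 5.6/2.0 : 2.9/2.0 = 1:2.80:1.45

1:2.80:1.45


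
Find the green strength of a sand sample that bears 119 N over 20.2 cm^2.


Formula: Compressive Strength = Force / Area
Strength = 119 N / 20.2 cm^2 = 5.8911 N/cm^2


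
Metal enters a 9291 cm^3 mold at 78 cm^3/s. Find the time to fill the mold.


Formula: t_fill = V_mold / Q_flow
t = 9291 cm^3 / 78 cm^3/s = 119.1154 s

119.1154 s


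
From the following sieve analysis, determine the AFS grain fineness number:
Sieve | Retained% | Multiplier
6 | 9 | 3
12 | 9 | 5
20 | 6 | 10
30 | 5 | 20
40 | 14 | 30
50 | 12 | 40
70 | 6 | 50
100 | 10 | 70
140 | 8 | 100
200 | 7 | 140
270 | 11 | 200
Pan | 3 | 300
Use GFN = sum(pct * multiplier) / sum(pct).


Formula: GFN = sum(pct * multiplier) / sum(pct)
sum(pct * multiplier) = 7012
sum(pct) = 100
GFN = 7012 / 100 = 70.12

70.12


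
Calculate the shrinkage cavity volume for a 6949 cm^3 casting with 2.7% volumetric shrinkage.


Formula: V_shrink = V_casting * shrinkage_pct / 100
V_shrink = 6949 cm^3 * 2.7 / 100 = 187.6230 cm^3

187.6230 cm^3


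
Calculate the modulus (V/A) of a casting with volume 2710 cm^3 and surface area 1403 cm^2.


Formula: Casting Modulus M = V / A
M = 2710 cm^3 / 1403 cm^2 = 1.9316 cm

1.9316 cm


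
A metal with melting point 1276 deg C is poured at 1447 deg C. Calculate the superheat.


Formula: Superheat = T_pour - T_melt
Superheat = 1447 - 1276 = 171 deg C

171 deg C


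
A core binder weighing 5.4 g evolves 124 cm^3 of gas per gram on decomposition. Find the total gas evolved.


Formula: V_gas = W_binder * gas_evolution_rate
V = 5.4 g * 124 cm^3/g = 669.6000 cm^3

Answer: 669.6000 cm^3


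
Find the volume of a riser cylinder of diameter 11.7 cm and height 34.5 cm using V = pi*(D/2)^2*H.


Formula: V = pi * (D/2)^2 * H  (cylinder volume)
Radius = D/2 = 11.7/2 = 5.85 cm
V = pi * 5.85^2 * 34.5 = 3709.2038 cm^3

Final answer: 3709.2038 cm^3


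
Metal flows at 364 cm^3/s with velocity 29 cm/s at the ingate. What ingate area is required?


Formula: A_ingate = Q / v  (continuity equation)
A = 364 cm^3/s / 29 cm/s = 12.5517 cm^2

Answer: 12.5517 cm^2


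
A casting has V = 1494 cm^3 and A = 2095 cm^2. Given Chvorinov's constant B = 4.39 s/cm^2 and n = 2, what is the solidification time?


Formula: t_s = B * (V/A)^n  (Chvorinov's rule, n=2)
Modulus M = V/A = 1494/2095 = 0.713126 cm
M^2 = 0.713126^2 = 0.508549 cm^2
t_s = 4.39 * 0.508549 = 2.2325 s

Answer: 2.2325 s


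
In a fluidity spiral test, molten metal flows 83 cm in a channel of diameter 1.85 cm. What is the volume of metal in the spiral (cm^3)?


Formula: V = pi * (d/2)^2 * L  (cylinder volume)
Radius = 1.85/2 = 0.925 cm
V = pi * 0.925^2 * 83 = 223.1061 cm^3

Answer: 223.1061 cm^3


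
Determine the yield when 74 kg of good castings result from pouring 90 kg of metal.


Formula: Casting Yield = (W_good / W_total) * 100
Yield = (74 kg / 90 kg) * 100 = 82.2222%

Final answer: 82.2222%


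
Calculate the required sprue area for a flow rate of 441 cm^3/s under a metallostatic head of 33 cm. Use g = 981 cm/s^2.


Formula: v = sqrt(2*g*h), A = Q/v
Velocity: v = sqrt(2 * 981 * 33) = sqrt(64746) = 254.4524 cm/s
Sprue area: A = Q / v = 441 / 254.4524 = 1.7331 cm^2

Final answer: 1.7331 cm^2


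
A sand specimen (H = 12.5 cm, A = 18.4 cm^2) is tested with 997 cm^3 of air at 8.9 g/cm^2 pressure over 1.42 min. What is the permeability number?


Formula: Permeability Number P = (V * H) / (p * A * t)
Numerator: V * H = 997 * 12.5 = 12462.5
Denominator: p * A * t = 8.9 * 18.4 * 1.42 = 232.5392
P = 12462.5 / 232.5392 = 53.5931

53.5931


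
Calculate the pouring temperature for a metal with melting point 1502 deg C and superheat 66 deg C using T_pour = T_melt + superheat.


Formula: T_pour = T_melt + Superheat
T_pour = 1502 + 66 = 1568 deg C

1568 deg C


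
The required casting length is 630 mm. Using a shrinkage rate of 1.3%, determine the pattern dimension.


Formula: L_pattern = L_casting * (1 + shrinkage_rate/100)
Shrinkage factor = 1 + 1.3/100 = 1.013
L_pattern = 630 mm * 1.013 = 638.1900 mm

Answer: 638.1900 mm


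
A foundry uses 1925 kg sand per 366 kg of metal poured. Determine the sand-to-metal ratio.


Formula: Sand-to-Metal Ratio = W_sand / W_metal
Ratio = 1925 kg / 366 kg = 5.2596

5.2596


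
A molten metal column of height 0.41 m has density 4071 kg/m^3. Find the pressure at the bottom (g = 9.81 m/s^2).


Formula: P = rho * g * h
rho * g = 4071 * 9.81 = 39936.51 N/m^3
P = 39936.51 * 0.41 = 16373.9691 Pa

Answer: 16373.9691 Pa


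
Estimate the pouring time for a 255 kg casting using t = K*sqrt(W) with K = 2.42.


Formula: t = K * sqrt(W)
sqrt(W) = sqrt(255) = 15.96872
t = 2.42 * 15.96872 = 38.6443 s

38.6443 s


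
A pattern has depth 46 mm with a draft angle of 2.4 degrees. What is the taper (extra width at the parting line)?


Formula: taper = depth * tan(draft_angle)
tan(2.4 deg) = 0.0419124
taper = 46 mm * 0.0419124 = 1.9280 mm

Answer: 1.9280 mm


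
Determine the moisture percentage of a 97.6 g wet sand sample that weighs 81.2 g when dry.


Formula: MC = (W_wet - W_dry) / W_wet * 100
Water mass = 97.6 - 81.2 = 16.4 g
MC = 16.4 / 97.6 * 100 = 16.8033%

16.8033%


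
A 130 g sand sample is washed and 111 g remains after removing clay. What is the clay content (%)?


Formula: Clay% = (W_total - W_washed) / W_total * 100
Clay mass = 130 - 111 = 19 g
Clay% = 19 / 130 * 100 = 14.6154%


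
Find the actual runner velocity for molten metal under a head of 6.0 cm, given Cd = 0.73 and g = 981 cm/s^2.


Formula: v = Cd * sqrt(2 * g * h)  (Torricelli with discharge coefficient)
2*g*h = 2 * 981 * 6.0 = 11772.0 cm^2/s^2
sqrt(11772.0) = 108.49885 cm/s
v = 0.73 * 108.49885 = 79.2042 cm/s

Final answer: 79.2042 cm/s


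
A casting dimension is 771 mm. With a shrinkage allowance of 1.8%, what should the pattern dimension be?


Formula: L_pattern = L_casting * (1 + shrinkage_rate/100)
Shrinkage factor = 1 + 1.8/100 = 1.018
L_pattern = 771 mm * 1.018 = 784.8780 mm

784.8780 mm


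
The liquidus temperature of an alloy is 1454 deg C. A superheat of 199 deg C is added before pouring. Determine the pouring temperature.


Formula: T_pour = T_melt + Superheat
T_pour = 1454 + 199 = 1653 deg C

1653 deg C


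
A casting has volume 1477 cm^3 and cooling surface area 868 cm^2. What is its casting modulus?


Formula: Casting Modulus M = V / A
M = 1477 cm^3 / 868 cm^2 = 1.7016 cm


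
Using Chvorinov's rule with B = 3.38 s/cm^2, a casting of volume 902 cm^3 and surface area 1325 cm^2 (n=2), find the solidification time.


Formula: t_s = B * (V/A)^n  (Chvorinov's rule, n=2)
Modulus M = V/A = 902/1325 = 0.680755 cm
M^2 = 0.680755^2 = 0.463427 cm^2
t_s = 3.38 * 0.463427 = 1.5664 s


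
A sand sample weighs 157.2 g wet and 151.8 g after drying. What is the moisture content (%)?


Formula: MC = (W_wet - W_dry) / W_wet * 100
Water mass = 157.2 - 151.8 = 5.4 g
MC = 5.4 / 157.2 * 100 = 3.4351%

Answer: 3.4351%


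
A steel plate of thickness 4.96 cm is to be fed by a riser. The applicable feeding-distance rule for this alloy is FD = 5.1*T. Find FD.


Formula: FD = 5.1 * T  (riser feeding-distance rule)
FD = 5.1 * 4.96 cm = 25.2960 cm

Final answer: 25.2960 cm


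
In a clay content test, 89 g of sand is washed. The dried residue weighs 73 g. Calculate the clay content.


Formula: Clay% = (W_total - W_washed) / W_total * 100
Clay mass = 89 - 73 = 16 g
Clay% = 16 / 89 * 100 = 17.9775%

Answer: 17.9775%


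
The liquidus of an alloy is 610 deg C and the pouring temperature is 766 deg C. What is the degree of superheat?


Formula: Superheat = T_pour - T_melt
Superheat = 766 - 610 = 156 deg C


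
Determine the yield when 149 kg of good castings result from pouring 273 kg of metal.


Formula: Casting Yield = (W_good / W_total) * 100
Yield = (149 kg / 273 kg) * 100 = 54.5788%

Final answer: 54.5788%


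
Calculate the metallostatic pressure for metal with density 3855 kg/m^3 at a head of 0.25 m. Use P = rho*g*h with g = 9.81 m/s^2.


Formula: P = rho * g * h
rho * g = 3855 * 9.81 = 37817.55 N/m^3
P = 37817.55 * 0.25 = 9454.3875 Pa

Final answer: 9454.3875 Pa


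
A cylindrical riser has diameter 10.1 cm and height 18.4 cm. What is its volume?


Formula: V = pi * (D/2)^2 * H  (cylinder volume)
Radius = D/2 = 10.1/2 = 5.05 cm
V = pi * 5.05^2 * 18.4 = 1474.1798 cm^3

Final answer: 1474.1798 cm^3


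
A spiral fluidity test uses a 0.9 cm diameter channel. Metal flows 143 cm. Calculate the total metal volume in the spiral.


Formula: V = pi * (d/2)^2 * L  (cylinder volume)
Radius = 0.9/2 = 0.45 cm
V = pi * 0.45^2 * 143 = 90.9727 cm^3

90.9727 cm^3


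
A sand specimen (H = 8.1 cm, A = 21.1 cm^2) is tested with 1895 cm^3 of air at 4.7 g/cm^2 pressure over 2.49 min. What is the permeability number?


Formula: Permeability Number P = (V * H) / (p * A * t)
Numerator: V * H = 1895 * 8.1 = 15349.5
Denominator: p * A * t = 4.7 * 21.1 * 2.49 = 246.9333
P = 15349.5 / 246.9333 = 62.1605


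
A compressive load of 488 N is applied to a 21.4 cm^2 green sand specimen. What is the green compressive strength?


Formula: Compressive Strength = Force / Area
Strength = 488 N / 21.4 cm^2 = 22.8037 N/cm^2


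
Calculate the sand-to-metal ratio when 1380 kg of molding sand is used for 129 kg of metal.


Formula: Sand-to-Metal Ratio = W_sand / W_metal
Ratio = 1380 kg / 129 kg = 10.6977

10.6977


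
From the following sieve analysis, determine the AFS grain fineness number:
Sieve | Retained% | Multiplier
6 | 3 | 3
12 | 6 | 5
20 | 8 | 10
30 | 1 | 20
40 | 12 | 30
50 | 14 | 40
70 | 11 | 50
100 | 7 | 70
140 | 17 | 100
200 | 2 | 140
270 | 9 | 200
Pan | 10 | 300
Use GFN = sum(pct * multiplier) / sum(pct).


Formula: GFN = sum(pct * multiplier) / sum(pct)
sum(pct * multiplier) = 8879
sum(pct) = 100
GFN = 8879 / 100 = 88.79


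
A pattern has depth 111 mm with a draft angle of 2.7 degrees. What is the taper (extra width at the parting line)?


Formula: taper = depth * tan(draft_angle)
tan(2.7 deg) = 0.0471588
taper = 111 mm * 0.0471588 = 5.2346 mm

Final answer: 5.2346 mm


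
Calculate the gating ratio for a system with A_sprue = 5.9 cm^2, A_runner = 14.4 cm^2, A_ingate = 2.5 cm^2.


Sprue:Runner:Ingate = 1 : 14.4/5.9 : 2.5/5.9 = 1:2.44:0.42

Answer: 1:2.44:0.42


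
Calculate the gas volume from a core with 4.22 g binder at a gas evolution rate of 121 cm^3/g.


Formula: V_gas = W_binder * gas_evolution_rate
V = 4.22 g * 121 cm^3/g = 510.6200 cm^3

Final answer: 510.6200 cm^3


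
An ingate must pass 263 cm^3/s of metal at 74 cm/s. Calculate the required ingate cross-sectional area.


Formula: A_ingate = Q / v  (continuity equation)
A = 263 cm^3/s / 74 cm/s = 3.5541 cm^2

Final answer: 3.5541 cm^2


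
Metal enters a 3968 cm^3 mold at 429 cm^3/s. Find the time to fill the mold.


Formula: t_fill = V_mold / Q_flow
t = 3968 cm^3 / 429 cm^3/s = 9.2494 s

Final answer: 9.2494 s


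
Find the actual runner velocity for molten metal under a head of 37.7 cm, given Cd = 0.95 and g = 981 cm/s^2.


Formula: v = Cd * sqrt(2 * g * h)  (Torricelli with discharge coefficient)
2*g*h = 2 * 981 * 37.7 = 73967.4 cm^2/s^2
sqrt(73967.4) = 271.96948 cm/s
v = 0.95 * 271.96948 = 258.3710 cm/s

258.3710 cm/s


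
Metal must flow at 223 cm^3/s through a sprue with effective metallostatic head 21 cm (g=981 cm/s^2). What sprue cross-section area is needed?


Formula: v = sqrt(2*g*h), A = Q/v
Velocity: v = sqrt(2 * 981 * 21) = sqrt(41202) = 202.9828 cm/s
Sprue area: A = Q / v = 223 / 202.9828 = 1.0986 cm^2

Final answer: 1.0986 cm^2


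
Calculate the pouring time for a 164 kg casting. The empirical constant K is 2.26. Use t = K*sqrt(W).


Formula: t = K * sqrt(W)
sqrt(W) = sqrt(164) = 12.80625
t = 2.26 * 12.80625 = 28.9421 s

Final answer: 28.9421 s


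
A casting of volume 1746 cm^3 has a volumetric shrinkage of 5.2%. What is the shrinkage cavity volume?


Formula: V_shrink = V_casting * shrinkage_pct / 100
V_shrink = 1746 cm^3 * 5.2 / 100 = 90.7920 cm^3

90.7920 cm^3


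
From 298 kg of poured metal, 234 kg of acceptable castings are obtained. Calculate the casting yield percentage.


Formula: Casting Yield = (W_good / W_total) * 100
Yield = (234 kg / 298 kg) * 100 = 78.5235%


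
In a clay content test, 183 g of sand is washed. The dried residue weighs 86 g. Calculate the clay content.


Formula: Clay% = (W_total - W_washed) / W_total * 100
Clay mass = 183 - 86 = 97 g
Clay% = 97 / 183 * 100 = 53.0055%

Answer: 53.0055%


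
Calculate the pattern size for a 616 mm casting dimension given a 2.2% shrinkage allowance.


Formula: L_pattern = L_casting * (1 + shrinkage_rate/100)
Shrinkage factor = 1 + 2.2/100 = 1.022
L_pattern = 616 mm * 1.022 = 629.5520 mm

Final answer: 629.5520 mm


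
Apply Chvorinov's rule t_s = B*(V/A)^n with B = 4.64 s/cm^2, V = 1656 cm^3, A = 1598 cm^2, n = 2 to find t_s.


Formula: t_s = B * (V/A)^n  (Chvorinov's rule, n=2)
Modulus M = V/A = 1656/1598 = 1.036295 cm
M^2 = 1.036295^2 = 1.073907 cm^2
t_s = 4.64 * 1.073907 = 4.9829 s

4.9829 s


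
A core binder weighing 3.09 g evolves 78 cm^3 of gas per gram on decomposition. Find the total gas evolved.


Formula: V_gas = W_binder * gas_evolution_rate
V = 3.09 g * 78 cm^3/g = 241.0200 cm^3

Answer: 241.0200 cm^3


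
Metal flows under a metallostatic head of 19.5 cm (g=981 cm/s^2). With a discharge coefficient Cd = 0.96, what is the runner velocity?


Formula: v = Cd * sqrt(2 * g * h)  (Torricelli with discharge coefficient)
2*g*h = 2 * 981 * 19.5 = 38259.0 cm^2/s^2
sqrt(38259.0) = 195.59908 cm/s
v = 0.96 * 195.59908 = 187.7751 cm/s

187.7751 cm/s


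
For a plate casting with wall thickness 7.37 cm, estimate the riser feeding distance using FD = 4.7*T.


Formula: FD = 4.7 * T  (riser feeding-distance rule)
FD = 4.7 * 7.37 cm = 34.6390 cm

Answer: 34.6390 cm


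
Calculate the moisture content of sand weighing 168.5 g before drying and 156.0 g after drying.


Formula: MC = (W_wet - W_dry) / W_wet * 100
Water mass = 168.5 - 156.0 = 12.5 g
MC = 12.5 / 168.5 * 100 = 7.4184%


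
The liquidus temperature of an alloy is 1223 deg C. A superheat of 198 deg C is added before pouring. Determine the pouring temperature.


Formula: T_pour = T_melt + Superheat
T_pour = 1223 + 198 = 1421 deg C


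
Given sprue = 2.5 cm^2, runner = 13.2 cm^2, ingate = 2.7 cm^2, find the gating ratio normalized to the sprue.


Sprue:Runner:Ingate = 1 : 13.2/2.5 : 2.7/2.5 = 1:5.28:1.08

Answer: 1:5.28:1.08


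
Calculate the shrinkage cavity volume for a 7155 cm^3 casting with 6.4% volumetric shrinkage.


Formula: V_shrink = V_casting * shrinkage_pct / 100
V_shrink = 7155 cm^3 * 6.4 / 100 = 457.9200 cm^3

Answer: 457.9200 cm^3


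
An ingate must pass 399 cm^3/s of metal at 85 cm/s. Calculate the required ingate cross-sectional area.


Formula: A_ingate = Q / v  (continuity equation)
A = 399 cm^3/s / 85 cm/s = 4.6941 cm^2

4.6941 cm^2


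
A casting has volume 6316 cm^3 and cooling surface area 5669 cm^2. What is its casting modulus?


Formula: Casting Modulus M = V / A
M = 6316 cm^3 / 5669 cm^2 = 1.1141 cm


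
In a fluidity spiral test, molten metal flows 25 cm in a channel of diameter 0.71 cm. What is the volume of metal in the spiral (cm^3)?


Formula: V = pi * (d/2)^2 * L  (cylinder volume)
Radius = 0.71/2 = 0.355 cm
V = pi * 0.355^2 * 25 = 9.8980 cm^3


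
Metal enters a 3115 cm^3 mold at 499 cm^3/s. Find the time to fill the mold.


Formula: t_fill = V_mold / Q_flow
t = 3115 cm^3 / 499 cm^3/s = 6.2425 s

Final answer: 6.2425 s


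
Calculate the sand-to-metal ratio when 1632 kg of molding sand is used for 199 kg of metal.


Formula: Sand-to-Metal Ratio = W_sand / W_metal
Ratio = 1632 kg / 199 kg = 8.2010

Answer: 8.2010


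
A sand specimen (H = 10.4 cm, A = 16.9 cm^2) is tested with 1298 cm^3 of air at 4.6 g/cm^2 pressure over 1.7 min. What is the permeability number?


Formula: Permeability Number P = (V * H) / (p * A * t)
Numerator: V * H = 1298 * 10.4 = 13499.2
Denominator: p * A * t = 4.6 * 16.9 * 1.7 = 132.158
P = 13499.2 / 132.158 = 102.1444

Answer: 102.1444


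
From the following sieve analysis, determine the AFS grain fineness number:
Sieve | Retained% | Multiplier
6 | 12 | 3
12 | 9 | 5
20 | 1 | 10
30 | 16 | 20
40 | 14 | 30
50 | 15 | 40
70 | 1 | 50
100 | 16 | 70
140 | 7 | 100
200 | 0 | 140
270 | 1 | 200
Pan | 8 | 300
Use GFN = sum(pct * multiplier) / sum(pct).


Formula: GFN = sum(pct * multiplier) / sum(pct)
sum(pct * multiplier) = 5901
sum(pct) = 100
GFN = 5901 / 100 = 59.01

59.01


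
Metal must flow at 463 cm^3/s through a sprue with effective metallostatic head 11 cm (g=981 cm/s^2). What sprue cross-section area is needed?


Formula: v = sqrt(2*g*h), A = Q/v
Velocity: v = sqrt(2 * 981 * 11) = sqrt(21582) = 146.9081 cm/s
Sprue area: A = Q / v = 463 / 146.9081 = 3.1516 cm^2

Final answer: 3.1516 cm^2


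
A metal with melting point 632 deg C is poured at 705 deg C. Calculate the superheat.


Formula: Superheat = T_pour - T_melt
Superheat = 705 - 632 = 73 deg C

Final answer: 73 deg C


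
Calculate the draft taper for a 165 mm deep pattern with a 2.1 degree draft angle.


Formula: taper = depth * tan(draft_angle)
tan(2.1 deg) = 0.0366683
taper = 165 mm * 0.0366683 = 6.0503 mm

6.0503 mm


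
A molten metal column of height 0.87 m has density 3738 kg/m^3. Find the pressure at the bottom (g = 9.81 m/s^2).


Formula: P = rho * g * h
rho * g = 3738 * 9.81 = 36669.78 N/m^3
P = 36669.78 * 0.87 = 31902.7086 Pa

Answer: 31902.7086 Pa


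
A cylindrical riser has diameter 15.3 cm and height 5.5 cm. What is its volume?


Formula: V = pi * (D/2)^2 * H  (cylinder volume)
Radius = D/2 = 15.3/2 = 7.65 cm
V = pi * 7.65^2 * 5.5 = 1011.1962 cm^3

Final answer: 1011.1962 cm^3


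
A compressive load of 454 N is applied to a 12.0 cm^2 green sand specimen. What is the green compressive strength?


Formula: Compressive Strength = Force / Area
Strength = 454 N / 12.0 cm^2 = 37.8333 N/cm^2


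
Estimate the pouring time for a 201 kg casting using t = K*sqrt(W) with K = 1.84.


Formula: t = K * sqrt(W)
sqrt(W) = sqrt(201) = 14.17745
t = 1.84 * 14.17745 = 26.0865 s


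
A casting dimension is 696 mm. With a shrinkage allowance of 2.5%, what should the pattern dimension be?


Formula: L_pattern = L_casting * (1 + shrinkage_rate/100)
Shrinkage factor = 1 + 2.5/100 = 1.025
L_pattern = 696 mm * 1.025 = 713.4000 mm

Final answer: 713.4000 mm


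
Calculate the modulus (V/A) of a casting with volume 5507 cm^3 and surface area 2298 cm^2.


Formula: Casting Modulus M = V / A
M = 5507 cm^3 / 2298 cm^2 = 2.3964 cm


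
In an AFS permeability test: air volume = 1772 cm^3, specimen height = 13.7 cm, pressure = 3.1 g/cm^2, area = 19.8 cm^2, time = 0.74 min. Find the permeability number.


Formula: Permeability Number P = (V * H) / (p * A * t)
Numerator: V * H = 1772 * 13.7 = 24276.4
Denominator: p * A * t = 3.1 * 19.8 * 0.74 = 45.4212
P = 24276.4 / 45.4212 = 534.4729

Answer: 534.4729


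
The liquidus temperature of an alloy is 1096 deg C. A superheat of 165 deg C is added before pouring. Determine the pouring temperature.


Formula: T_pour = T_melt + Superheat
T_pour = 1096 + 165 = 1261 deg C

Final answer: 1261 deg C


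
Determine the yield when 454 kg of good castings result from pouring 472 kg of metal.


Formula: Casting Yield = (W_good / W_total) * 100
Yield = (454 kg / 472 kg) * 100 = 96.1864%

Answer: 96.1864%


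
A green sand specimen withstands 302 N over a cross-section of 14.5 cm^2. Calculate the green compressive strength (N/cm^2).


Formula: Compressive Strength = Force / Area
Strength = 302 N / 14.5 cm^2 = 20.8276 N/cm^2

Final answer: 20.8276 N/cm^2


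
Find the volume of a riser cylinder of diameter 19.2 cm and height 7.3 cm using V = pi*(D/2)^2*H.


Formula: V = pi * (D/2)^2 * H  (cylinder volume)
Radius = D/2 = 19.2/2 = 9.6 cm
V = pi * 9.6^2 * 7.3 = 2113.5630 cm^3

Answer: 2113.5630 cm^3


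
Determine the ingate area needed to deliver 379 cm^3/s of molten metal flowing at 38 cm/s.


Formula: A_ingate = Q / v  (continuity equation)
A = 379 cm^3/s / 38 cm/s = 9.9737 cm^2

9.9737 cm^2


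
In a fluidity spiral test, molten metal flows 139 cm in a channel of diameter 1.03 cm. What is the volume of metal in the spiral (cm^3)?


Formula: V = pi * (d/2)^2 * L  (cylinder volume)
Radius = 1.03/2 = 0.515 cm
V = pi * 0.515^2 * 139 = 115.8188 cm^3

Final answer: 115.8188 cm^3


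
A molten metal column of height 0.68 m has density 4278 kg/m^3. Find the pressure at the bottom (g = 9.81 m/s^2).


Formula: P = rho * g * h
rho * g = 4278 * 9.81 = 41967.18 N/m^3
P = 41967.18 * 0.68 = 28537.6824 Pa


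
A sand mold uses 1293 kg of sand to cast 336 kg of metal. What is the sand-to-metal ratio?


Formula: Sand-to-Metal Ratio = W_sand / W_metal
Ratio = 1293 kg / 336 kg = 3.8482

Answer: 3.8482


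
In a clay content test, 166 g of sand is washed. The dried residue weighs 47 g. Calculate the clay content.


Formula: Clay% = (W_total - W_washed) / W_total * 100
Clay mass = 166 - 47 = 119 g
Clay% = 119 / 166 * 100 = 71.6867%

Answer: 71.6867%


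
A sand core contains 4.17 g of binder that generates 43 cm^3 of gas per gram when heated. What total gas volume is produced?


Formula: V_gas = W_binder * gas_evolution_rate
V = 4.17 g * 43 cm^3/g = 179.3100 cm^3

Answer: 179.3100 cm^3


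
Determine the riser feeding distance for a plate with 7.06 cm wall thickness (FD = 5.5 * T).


Formula: FD = 5.5 * T  (riser feeding-distance rule)
FD = 5.5 * 7.06 cm = 38.8300 cm


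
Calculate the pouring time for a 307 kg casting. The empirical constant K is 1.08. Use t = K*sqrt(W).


Formula: t = K * sqrt(W)
sqrt(W) = sqrt(307) = 17.52142
t = 1.08 * 17.52142 = 18.9231 s

Answer: 18.9231 s


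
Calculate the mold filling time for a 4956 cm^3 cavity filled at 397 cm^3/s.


Formula: t_fill = V_mold / Q_flow
t = 4956 cm^3 / 397 cm^3/s = 12.4836 s

Answer: 12.4836 s


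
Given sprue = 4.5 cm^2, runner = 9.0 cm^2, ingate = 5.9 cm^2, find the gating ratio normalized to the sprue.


Sprue:Runner:Ingate = 1 : 9.0/4.5 : 5.9/4.5 = 1:2.00:1.31

1:2.00:1.31


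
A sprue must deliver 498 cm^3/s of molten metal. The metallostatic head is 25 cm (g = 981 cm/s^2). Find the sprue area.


Formula: v = sqrt(2*g*h), A = Q/v
Velocity: v = sqrt(2 * 981 * 25) = sqrt(49050) = 221.4723 cm/s
Sprue area: A = Q / v = 498 / 221.4723 = 2.2486 cm^2

Final answer: 2.2486 cm^2


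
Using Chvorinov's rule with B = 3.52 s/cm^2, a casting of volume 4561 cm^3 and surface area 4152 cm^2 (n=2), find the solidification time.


Formula: t_s = B * (V/A)^n  (Chvorinov's rule, n=2)
Modulus M = V/A = 4561/4152 = 1.098507 cm
M^2 = 1.098507^2 = 1.206718 cm^2
t_s = 3.52 * 1.206718 = 4.2476 s


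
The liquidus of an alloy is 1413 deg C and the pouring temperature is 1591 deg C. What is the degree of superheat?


Formula: Superheat = T_pour - T_melt
Superheat = 1591 - 1413 = 178 deg C

Answer: 178 deg C


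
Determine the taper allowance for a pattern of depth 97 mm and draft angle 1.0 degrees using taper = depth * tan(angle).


Formula: taper = depth * tan(draft_angle)
tan(1.0 deg) = 0.0174551
taper = 97 mm * 0.0174551 = 1.6931 mm

Answer: 1.6931 mm


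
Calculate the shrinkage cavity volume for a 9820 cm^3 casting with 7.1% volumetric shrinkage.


Formula: V_shrink = V_casting * shrinkage_pct / 100
V_shrink = 9820 cm^3 * 7.1 / 100 = 697.2200 cm^3


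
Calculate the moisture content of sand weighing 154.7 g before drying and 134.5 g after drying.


Formula: MC = (W_wet - W_dry) / W_wet * 100
Water mass = 154.7 - 134.5 = 20.2 g
MC = 20.2 / 154.7 * 100 = 13.0575%

Answer: 13.0575%


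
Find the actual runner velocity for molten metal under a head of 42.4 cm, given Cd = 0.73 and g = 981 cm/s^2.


Formula: v = Cd * sqrt(2 * g * h)  (Torricelli with discharge coefficient)
2*g*h = 2 * 981 * 42.4 = 83188.8 cm^2/s^2
sqrt(83188.8) = 288.42469 cm/s
v = 0.73 * 288.42469 = 210.5500 cm/s

Final answer: 210.5500 cm/s


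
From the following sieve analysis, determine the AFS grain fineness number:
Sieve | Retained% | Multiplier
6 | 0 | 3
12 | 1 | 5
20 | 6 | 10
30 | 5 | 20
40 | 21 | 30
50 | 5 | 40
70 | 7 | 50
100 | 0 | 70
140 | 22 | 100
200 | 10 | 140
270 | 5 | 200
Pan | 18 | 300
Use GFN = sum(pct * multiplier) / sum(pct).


Formula: GFN = sum(pct * multiplier) / sum(pct)
sum(pct * multiplier) = 11345
sum(pct) = 100
GFN = 11345 / 100 = 113.45

Answer: 113.45


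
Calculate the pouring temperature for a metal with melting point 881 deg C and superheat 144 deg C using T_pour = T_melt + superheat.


Formula: T_pour = T_melt + Superheat
T_pour = 881 + 144 = 1025 deg C

Answer: 1025 deg C


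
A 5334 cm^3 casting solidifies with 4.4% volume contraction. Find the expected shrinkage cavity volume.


Formula: V_shrink = V_casting * shrinkage_pct / 100
V_shrink = 5334 cm^3 * 4.4 / 100 = 234.6960 cm^3

Final answer: 234.6960 cm^3


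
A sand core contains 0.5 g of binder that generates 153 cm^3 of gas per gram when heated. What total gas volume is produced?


Formula: V_gas = W_binder * gas_evolution_rate
V = 0.5 g * 153 cm^3/g = 76.5000 cm^3

Final answer: 76.5000 cm^3


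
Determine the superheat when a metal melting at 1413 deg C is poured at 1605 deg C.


Formula: Superheat = T_pour - T_melt
Superheat = 1605 - 1413 = 192 deg C


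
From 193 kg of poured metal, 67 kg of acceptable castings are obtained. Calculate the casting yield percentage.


Formula: Casting Yield = (W_good / W_total) * 100
Yield = (67 kg / 193 kg) * 100 = 34.7150%


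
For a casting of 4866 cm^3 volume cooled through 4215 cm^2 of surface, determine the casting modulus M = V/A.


Formula: Casting Modulus M = V / A
M = 4866 cm^3 / 4215 cm^2 = 1.1544 cm

Answer: 1.1544 cm


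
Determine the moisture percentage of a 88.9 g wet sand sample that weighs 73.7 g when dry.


Formula: MC = (W_wet - W_dry) / W_wet * 100
Water mass = 88.9 - 73.7 = 15.2 g
MC = 15.2 / 88.9 * 100 = 17.0979%


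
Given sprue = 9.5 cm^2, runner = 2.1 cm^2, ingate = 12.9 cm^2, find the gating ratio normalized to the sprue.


Sprue:Runner:Ingate = 1 : 2.1/9.5 : 12.9/9.5 = 1:0.22:1.36

Answer: 1:0.22:1.36


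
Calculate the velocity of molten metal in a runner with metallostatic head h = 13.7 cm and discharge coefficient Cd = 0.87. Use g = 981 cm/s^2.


Formula: v = Cd * sqrt(2 * g * h)  (Torricelli with discharge coefficient)
2*g*h = 2 * 981 * 13.7 = 26879.4 cm^2/s^2
sqrt(26879.4) = 163.94938 cm/s
v = 0.87 * 163.94938 = 142.6360 cm/s

142.6360 cm/s


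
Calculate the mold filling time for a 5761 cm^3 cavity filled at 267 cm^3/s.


Formula: t_fill = V_mold / Q_flow
t = 5761 cm^3 / 267 cm^3/s = 21.5768 s

Final answer: 21.5768 s


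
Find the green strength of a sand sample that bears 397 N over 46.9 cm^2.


Formula: Compressive Strength = Force / Area
Strength = 397 N / 46.9 cm^2 = 8.4648 N/cm^2

Final answer: 8.4648 N/cm^2


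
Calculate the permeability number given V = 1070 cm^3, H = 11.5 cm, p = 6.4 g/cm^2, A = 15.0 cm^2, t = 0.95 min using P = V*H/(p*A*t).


Formula: Permeability Number P = (V * H) / (p * A * t)
Numerator: V * H = 1070 * 11.5 = 12305.0
Denominator: p * A * t = 6.4 * 15.0 * 0.95 = 91.2
P = 12305.0 / 91.2 = 134.9232

134.9232


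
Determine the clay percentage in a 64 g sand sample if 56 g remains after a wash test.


Formula: Clay% = (W_total - W_washed) / W_total * 100
Clay mass = 64 - 56 = 8 g
Clay% = 8 / 64 * 100 = 12.5000%

Answer: 12.5000%


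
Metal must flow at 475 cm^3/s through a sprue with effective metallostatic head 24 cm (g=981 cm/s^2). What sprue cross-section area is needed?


Formula: v = sqrt(2*g*h), A = Q/v
Velocity: v = sqrt(2 * 981 * 24) = sqrt(47088) = 216.9977 cm/s
Sprue area: A = Q / v = 475 / 216.9977 = 2.1890 cm^2

Answer: 2.1890 cm^2


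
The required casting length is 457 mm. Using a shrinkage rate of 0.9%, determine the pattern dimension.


Formula: L_pattern = L_casting * (1 + shrinkage_rate/100)
Shrinkage factor = 1 + 0.9/100 = 1.009
L_pattern = 457 mm * 1.009 = 461.1130 mm


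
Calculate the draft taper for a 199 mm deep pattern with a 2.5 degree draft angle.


Formula: taper = depth * tan(draft_angle)
tan(2.5 deg) = 0.0436609
taper = 199 mm * 0.0436609 = 8.6885 mm


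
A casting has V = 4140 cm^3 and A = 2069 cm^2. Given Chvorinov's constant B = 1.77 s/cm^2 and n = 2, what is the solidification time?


Formula: t_s = B * (V/A)^n  (Chvorinov's rule, n=2)
Modulus M = V/A = 4140/2069 = 2.000967 cm
M^2 = 2.000967^2 = 4.003869 cm^2
t_s = 1.77 * 4.003869 = 7.0868 s

7.0868 s


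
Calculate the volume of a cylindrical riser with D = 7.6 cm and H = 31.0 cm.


Formula: V = pi * (D/2)^2 * H  (cylinder volume)
Radius = D/2 = 7.6/2 = 3.8 cm
V = pi * 3.8^2 * 31.0 = 1406.3025 cm^3

Answer: 1406.3025 cm^3


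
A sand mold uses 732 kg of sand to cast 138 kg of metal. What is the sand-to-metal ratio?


Formula: Sand-to-Metal Ratio = W_sand / W_metal
Ratio = 732 kg / 138 kg = 5.3043

5.3043


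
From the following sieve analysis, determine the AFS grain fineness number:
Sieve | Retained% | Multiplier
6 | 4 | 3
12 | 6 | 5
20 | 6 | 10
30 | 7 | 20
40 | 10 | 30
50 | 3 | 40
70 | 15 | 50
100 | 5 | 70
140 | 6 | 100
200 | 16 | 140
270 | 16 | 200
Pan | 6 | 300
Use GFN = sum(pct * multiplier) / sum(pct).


Formula: GFN = sum(pct * multiplier) / sum(pct)
sum(pct * multiplier) = 9602
sum(pct) = 100
GFN = 9602 / 100 = 96.02

Final answer: 96.02


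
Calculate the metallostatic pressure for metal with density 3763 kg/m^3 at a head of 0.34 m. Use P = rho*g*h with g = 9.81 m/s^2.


Formula: P = rho * g * h
rho * g = 3763 * 9.81 = 36915.03 N/m^3
P = 36915.03 * 0.34 = 12551.1102 Pa

Final answer: 12551.1102 Pa


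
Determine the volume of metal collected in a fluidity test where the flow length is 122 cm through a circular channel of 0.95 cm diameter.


Formula: V = pi * (d/2)^2 * L  (cylinder volume)
Radius = 0.95/2 = 0.475 cm
V = pi * 0.475^2 * 122 = 86.4763 cm^3


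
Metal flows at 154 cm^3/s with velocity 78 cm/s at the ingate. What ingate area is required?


Formula: A_ingate = Q / v  (continuity equation)
A = 154 cm^3/s / 78 cm/s = 1.9744 cm^2

Answer: 1.9744 cm^2


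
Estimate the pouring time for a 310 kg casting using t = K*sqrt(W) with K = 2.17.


Formula: t = K * sqrt(W)
sqrt(W) = sqrt(310) = 17.60682
t = 2.17 * 17.60682 = 38.2068 s


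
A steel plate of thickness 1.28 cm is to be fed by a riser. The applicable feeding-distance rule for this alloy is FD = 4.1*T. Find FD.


Formula: FD = 4.1 * T  (riser feeding-distance rule)
FD = 4.1 * 1.28 cm = 5.2480 cm

Answer: 5.2480 cm


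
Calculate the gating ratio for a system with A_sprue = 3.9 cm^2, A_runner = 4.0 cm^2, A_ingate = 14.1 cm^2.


Sprue:Runner:Ingate = 1 : 4.0/3.9 : 14.1/3.9 = 1:1.03:3.62

1:1.03:3.62


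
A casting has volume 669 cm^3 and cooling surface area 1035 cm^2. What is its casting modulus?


Formula: Casting Modulus M = V / A
M = 669 cm^3 / 1035 cm^2 = 0.6464 cm

Final answer: 0.6464 cm


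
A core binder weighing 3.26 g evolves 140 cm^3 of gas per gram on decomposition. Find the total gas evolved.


Formula: V_gas = W_binder * gas_evolution_rate
V = 3.26 g * 140 cm^3/g = 456.4000 cm^3

Final answer: 456.4000 cm^3


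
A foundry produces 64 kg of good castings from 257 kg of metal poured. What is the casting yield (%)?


Formula: Casting Yield = (W_good / W_total) * 100
Yield = (64 kg / 257 kg) * 100 = 24.9027%

24.9027%


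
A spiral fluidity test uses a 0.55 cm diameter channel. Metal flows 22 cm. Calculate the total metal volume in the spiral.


Formula: V = pi * (d/2)^2 * L  (cylinder volume)
Radius = 0.55/2 = 0.275 cm
V = pi * 0.275^2 * 22 = 5.2268 cm^3

5.2268 cm^3


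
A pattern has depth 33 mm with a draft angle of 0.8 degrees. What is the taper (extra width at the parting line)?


Formula: taper = depth * tan(draft_angle)
tan(0.8 deg) = 0.0139635
taper = 33 mm * 0.0139635 = 0.4608 mm

Final answer: 0.4608 mm
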